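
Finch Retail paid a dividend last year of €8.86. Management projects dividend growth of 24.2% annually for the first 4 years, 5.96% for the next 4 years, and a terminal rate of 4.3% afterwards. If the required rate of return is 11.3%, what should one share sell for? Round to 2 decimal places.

Three-stage DDM. Project D₁…D_8; terminal Gordon value at t=8 with g = 0.043; discount at r = 0.113.
D_1 = 11.0041
D_2 = 13.6671
D_3 = 16.9746
D_4 = 21.0824
D_5 = 22.3389
D_6 = 23.6703
D_7 = 25.0811
D_8 = 26.5759
TV_8 = 27.7187/(0.113−0.043) = 395.9808
P₀ = Σ Dₜ/(1+r)ᵗ + TV_8/(1+r)^8 = 263.7972

€263.80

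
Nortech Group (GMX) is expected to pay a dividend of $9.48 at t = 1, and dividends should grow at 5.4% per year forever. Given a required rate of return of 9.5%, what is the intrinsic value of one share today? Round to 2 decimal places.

$231.22

Gordon growth model: P₀ = D₁/(r − g), with D₁ = 9.48 given directly.
P₀ = 9.4800 / (0.095 − 0.054) = 9.4800 / 0.041 = 231.2195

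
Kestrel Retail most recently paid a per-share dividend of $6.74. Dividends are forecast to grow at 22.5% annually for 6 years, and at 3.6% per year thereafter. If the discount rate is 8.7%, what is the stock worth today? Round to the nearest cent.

Two-stage DDM. Project D₁…D_6 at 0.225, terminal growth 0.036, discount at r = 0.087.
D_1 = 8.2565
D_2 = 10.1142
D_3 = 12.3899
D_4 = 15.1776
D_5 = 18.5926
D_6 = 22.7759
Terminal value at t=6: TV = D_7/(r−g) = 23.5959/(0.087−0.036) = 462.6643
P₀ = 8.2565/(1+0.087)^1 + 10.1142/(1+0.087)^2 + 12.3899/(1+0.087)^3 + 15.1776/(1+0.087)^4 + 18.5926/(1+0.087)^5 + 22.7759/(1+0.087)^6 + 462.6643/(1+0.087)^6 = 343.2039

$343.20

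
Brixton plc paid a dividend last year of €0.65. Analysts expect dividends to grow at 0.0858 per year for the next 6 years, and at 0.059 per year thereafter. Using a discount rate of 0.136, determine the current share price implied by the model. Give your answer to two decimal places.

Two-stage DDM. Project D₁…D_6 at 0.0858, terminal growth 0.059, discount at r = 0.136.
D_1 = 0.7058
D_2 = 0.7663
D_3 = 0.8321
D_4 = 0.9035
D_5 = 0.9810
D_6 = 1.0652
Terminal value at t=6: TV = D_7/(r−g) = 1.1280/(0.136−0.059) = 14.6493
P₀ = 0.7058/(1+0.136)^1 + 0.7663/(1+0.136)^2 + 0.8321/(1+0.136)^3 + 0.9035/(1+0.136)^4 + 0.9810/(1+0.136)^5 + 1.0652/(1+0.136)^6 + 14.6493/(1+0.136)^6 = 10.1556

€10.16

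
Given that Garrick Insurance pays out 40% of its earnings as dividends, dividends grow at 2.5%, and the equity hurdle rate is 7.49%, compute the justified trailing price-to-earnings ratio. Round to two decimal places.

8.22

Justified trailing P/E = b(1+g)/(r−g) = 0.40×(1+0.025)/(0.0749−0.025) = 8.2164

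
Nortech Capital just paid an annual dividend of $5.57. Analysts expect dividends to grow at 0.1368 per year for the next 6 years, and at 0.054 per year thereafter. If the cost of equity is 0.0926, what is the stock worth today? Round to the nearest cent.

$231.43

Two-stage DDM. Project D₁…D_6 at 0.1368, terminal growth 0.054, discount at r = 0.0926.
D_1 = 6.3320
D_2 = 7.1982
D_3 = 8.1829
D_4 = 9.3023
D_5 = 10.5749
D_6 = 12.0215
Terminal value at t=6: TV = D_7/(r−g) = 12.6707/(0.0926−0.054) = 328.2562
P₀ = 6.3320/(1+0.0926)^1 + 7.1982/(1+0.0926)^2 + 8.1829/(1+0.0926)^3 + 9.3023/(1+0.0926)^4 + 10.5749/(1+0.0926)^5 + 12.0215/(1+0.0926)^6 + 328.2562/(1+0.0926)^6 = 231.4346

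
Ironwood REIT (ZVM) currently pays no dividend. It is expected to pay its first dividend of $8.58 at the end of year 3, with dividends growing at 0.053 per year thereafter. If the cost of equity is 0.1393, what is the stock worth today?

Deferred-dividend DDM. At t=2 the remaining stream is a growing perpetuity with first payment D_3 = 8.58.
V_2 = D_3/(r−g) = 8.58/(0.1393−0.053) = 99.4206
P₀ = V_2/(1+r)^2 = 99.4206/(1+0.1393)^2 = 76.5950

$76.59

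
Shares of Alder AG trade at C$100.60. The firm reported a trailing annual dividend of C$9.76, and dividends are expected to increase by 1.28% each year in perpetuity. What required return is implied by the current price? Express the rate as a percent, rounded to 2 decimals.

Rearranging the constant-growth DDM: r = D₁/P₀ + g.
D₁ = 9.76 × (1 + 0.0128) = 9.8849.
r = 9.8849 / 100.60 + 0.0128 = 0.09826 + 0.0128 = 0.11106

11.11%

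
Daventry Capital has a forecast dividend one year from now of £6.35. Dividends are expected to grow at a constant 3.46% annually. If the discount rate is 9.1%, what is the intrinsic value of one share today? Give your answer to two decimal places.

£112.59

Gordon growth model: P₀ = D₁/(r − g), with D₁ = 6.35 given directly.
P₀ = 6.3500 / (0.091 − 0.0346) = 6.3500 / 0.0564 = 112.5887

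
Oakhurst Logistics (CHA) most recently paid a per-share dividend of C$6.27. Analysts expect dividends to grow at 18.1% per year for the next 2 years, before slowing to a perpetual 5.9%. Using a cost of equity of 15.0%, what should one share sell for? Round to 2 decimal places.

C$90.00

Two-stage DDM. Project D₁…D_2 at 0.181, terminal growth 0.059, discount at r = 0.15.
D_1 = 7.4049
D_2 = 8.7452
Terminal value at t=2: TV = D_3/(r−g) = 9.2611/(0.15−0.059) = 101.7705
P₀ = 7.4049/(1+0.15)^1 + 8.7452/(1+0.15)^2 + 101.7705/(1+0.15)^2 = 90.0047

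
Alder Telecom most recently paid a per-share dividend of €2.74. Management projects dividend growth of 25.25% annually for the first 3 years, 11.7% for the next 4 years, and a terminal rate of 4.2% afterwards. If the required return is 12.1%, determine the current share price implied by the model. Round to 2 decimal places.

€75.15

Three-stage DDM. Project D₁…D_7; terminal Gordon value at t=7 with g = 0.042; discount at r = 0.121.
D_1 = 3.4319
D_2 = 4.2984
D_3 = 5.3837
D_4 = 6.0136
D_5 = 6.7172
D_6 = 7.5031
D_7 = 8.3810
TV_7 = 8.7330/(0.121−0.042) = 110.5445
P₀ = Σ Dₜ/(1+r)ᵗ + TV_7/(1+r)^7 = 75.1483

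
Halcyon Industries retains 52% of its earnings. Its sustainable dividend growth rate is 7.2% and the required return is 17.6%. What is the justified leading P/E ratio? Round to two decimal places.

Payout ratio b = 1 − 0.52 = 0.48.
Justified leading P/E = b/(r−g) = 0.48/(0.176−0.072) = 4.6154

4.62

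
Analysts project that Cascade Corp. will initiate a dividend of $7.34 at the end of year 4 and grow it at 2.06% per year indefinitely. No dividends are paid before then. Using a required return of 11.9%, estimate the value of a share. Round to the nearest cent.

Deferred-dividend DDM. At t=3 the remaining stream is a growing perpetuity with first payment D_4 = 7.34.
V_3 = D_4/(r−g) = 7.34/(0.119−0.0206) = 74.5935
P₀ = V_3/(1+r)^3 = 74.5935/(1+0.119)^3 = 53.2366

$53.24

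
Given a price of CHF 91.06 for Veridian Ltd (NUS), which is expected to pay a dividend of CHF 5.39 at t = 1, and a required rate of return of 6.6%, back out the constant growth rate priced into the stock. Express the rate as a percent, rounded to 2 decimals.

From P₀ = D₁/(r − g), the implied growth is g = r − D₁/P₀.
g = 0.066 − 5.39/91.06 = 0.066 − 0.05919 = 0.00681

0.68%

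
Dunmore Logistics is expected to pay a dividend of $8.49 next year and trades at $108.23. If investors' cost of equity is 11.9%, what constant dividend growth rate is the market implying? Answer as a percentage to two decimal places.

From P₀ = D₁/(r − g), the implied growth is g = r − D₁/P₀.
g = 0.119 − 8.49/108.23 = 0.119 − 0.07844 = 0.04056

4.06%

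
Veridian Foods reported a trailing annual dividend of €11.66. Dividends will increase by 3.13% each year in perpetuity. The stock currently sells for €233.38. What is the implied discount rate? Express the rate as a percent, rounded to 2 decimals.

Rearranging the constant-growth DDM: r = D₁/P₀ + g.
D₁ = 11.66 × (1 + 0.0313) = 12.0250.
r = 12.0250 / 233.38 + 0.0313 = 0.05153 + 0.0313 = 0.08283

8.28%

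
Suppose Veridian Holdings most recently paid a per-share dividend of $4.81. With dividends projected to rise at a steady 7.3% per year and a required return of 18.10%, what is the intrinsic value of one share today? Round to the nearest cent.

Gordon growth model: P₀ = D₁/(r − g). D₁ = 4.81 × (1 + 0.073) = 5.1611.
P₀ = 5.1611 / (0.181 − 0.073) = 5.1611 / 0.108 = 47.7882

$47.79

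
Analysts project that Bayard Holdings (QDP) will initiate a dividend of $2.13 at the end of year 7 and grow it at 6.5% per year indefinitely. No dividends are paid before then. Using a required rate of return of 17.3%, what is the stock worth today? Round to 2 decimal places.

Deferred-dividend DDM. At t=6 the remaining stream is a growing perpetuity with first payment D_7 = 2.13.
V_6 = D_7/(r−g) = 2.13/(0.173−0.065) = 19.7222
P₀ = V_6/(1+r)^6 = 19.7222/(1+0.173)^6 = 7.5713

$7.57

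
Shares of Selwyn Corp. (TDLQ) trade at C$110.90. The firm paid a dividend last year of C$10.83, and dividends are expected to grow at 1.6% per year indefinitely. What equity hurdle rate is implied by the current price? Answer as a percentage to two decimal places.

11.52%

Rearranging the constant-growth DDM: r = D₁/P₀ + g.
D₁ = 10.83 × (1 + 0.016) = 11.0033.
r = 11.0033 / 110.90 + 0.016 = 0.09922 + 0.016 = 0.11522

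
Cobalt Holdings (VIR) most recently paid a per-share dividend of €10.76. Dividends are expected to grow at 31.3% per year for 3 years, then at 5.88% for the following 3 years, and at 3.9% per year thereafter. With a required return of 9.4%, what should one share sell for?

Three-stage DDM. Project D₁…D_6; terminal Gordon value at t=6 with g = 0.039; discount at r = 0.094.
D_1 = 14.1279
D_2 = 18.5499
D_3 = 24.3560
D_4 = 25.7882
D_5 = 27.3045
D_6 = 28.9100
TV_6 = 30.0375/(0.094−0.039) = 546.1364
P₀ = Σ Dₜ/(1+r)ᵗ + TV_6/(1+r)^6 = 417.8698

€417.87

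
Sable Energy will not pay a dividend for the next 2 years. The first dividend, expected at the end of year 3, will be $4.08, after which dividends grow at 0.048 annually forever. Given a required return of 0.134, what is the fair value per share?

Deferred-dividend DDM. At t=2 the remaining stream is a growing perpetuity with first payment D_3 = 4.08.
V_2 = D_3/(r−g) = 4.08/(0.134−0.048) = 47.4419
P₀ = V_2/(1+r)^2 = 47.4419/(1+0.134)^2 = 36.8923

$36.89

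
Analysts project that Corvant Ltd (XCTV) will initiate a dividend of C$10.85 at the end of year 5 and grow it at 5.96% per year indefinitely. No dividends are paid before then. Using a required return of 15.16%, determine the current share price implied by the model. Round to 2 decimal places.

Deferred-dividend DDM. At t=4 the remaining stream is a growing perpetuity with first payment D_5 = 10.85.
V_4 = D_5/(r−g) = 10.85/(0.1516−0.0596) = 117.9348
P₀ = V_4/(1+r)^4 = 117.9348/(1+0.1516)^4 = 67.0556

C$67.06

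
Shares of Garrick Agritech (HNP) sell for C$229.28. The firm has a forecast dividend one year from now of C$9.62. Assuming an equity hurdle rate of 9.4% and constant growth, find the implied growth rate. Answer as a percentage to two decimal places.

From P₀ = D₁/(r − g), the implied growth is g = r − D₁/P₀.
g = 0.094 − 9.62/229.28 = 0.094 − 0.04196 = 0.05204

5.20%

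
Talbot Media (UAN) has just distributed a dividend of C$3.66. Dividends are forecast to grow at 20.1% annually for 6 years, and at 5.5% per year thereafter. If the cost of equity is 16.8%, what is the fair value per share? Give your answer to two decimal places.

Two-stage DDM. Project D₁…D_6 at 0.201, terminal growth 0.055, discount at r = 0.168.
D_1 = 4.3957
D_2 = 5.2792
D_3 = 6.3403
D_4 = 7.6147
D_5 = 9.1453
D_6 = 10.9835
Terminal value at t=6: TV = D_7/(r−g) = 11.5875/(0.168−0.055) = 102.5447
P₀ = 4.3957/(1+0.168)^1 + 5.2792/(1+0.168)^2 + 6.3403/(1+0.168)^3 + 7.6147/(1+0.168)^4 + 9.1453/(1+0.168)^5 + 10.9835/(1+0.168)^6 + 102.5447/(1+0.168)^6 = 64.6251

C$64.63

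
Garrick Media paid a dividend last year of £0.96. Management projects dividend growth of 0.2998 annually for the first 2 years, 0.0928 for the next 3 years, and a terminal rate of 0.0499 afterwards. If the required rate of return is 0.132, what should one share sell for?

£20.47

Three-stage DDM. Project D₁…D_5; terminal Gordon value at t=5 with g = 0.0499; discount at r = 0.132.
D_1 = 1.2478
D_2 = 1.6219
D_3 = 1.7724
D_4 = 1.9369
D_5 = 2.1166
TV_5 = 2.2223/(0.132−0.0499) = 27.0677
P₀ = Σ Dₜ/(1+r)ᵗ + TV_5/(1+r)^5 = 20.4701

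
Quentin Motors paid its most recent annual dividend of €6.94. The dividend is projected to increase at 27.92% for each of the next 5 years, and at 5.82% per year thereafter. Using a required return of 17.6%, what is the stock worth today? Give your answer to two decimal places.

€139.91

Two-stage DDM. Project D₁…D_5 at 0.2792, terminal growth 0.0582, discount at r = 0.176.
D_1 = 8.8776
D_2 = 11.3563
D_3 = 14.5270
D_4 = 18.5829
D_5 = 23.7712
Terminal value at t=5: TV = D_6/(r−g) = 25.1547/(0.176−0.0582) = 213.5375
P₀ = 8.8776/(1+0.176)^1 + 11.3563/(1+0.176)^2 + 14.5270/(1+0.176)^3 + 18.5829/(1+0.176)^4 + 23.7712/(1+0.176)^5 + 213.5375/(1+0.176)^5 = 139.9145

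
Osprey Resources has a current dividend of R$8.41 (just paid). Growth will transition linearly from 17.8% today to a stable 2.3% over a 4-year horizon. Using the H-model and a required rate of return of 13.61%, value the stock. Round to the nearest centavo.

H-model: P₀ = D₀[(1+g_L) + H(g_S−g_L)]/(r−g_L), with H = 4/2 = 2.
P₀ = 8.41 × [(1+0.023) + 2×(0.178−0.023)] / (0.1361−0.023)
   = 8.41 × 1.3330 / 0.1131 = 99.1205

R$99.12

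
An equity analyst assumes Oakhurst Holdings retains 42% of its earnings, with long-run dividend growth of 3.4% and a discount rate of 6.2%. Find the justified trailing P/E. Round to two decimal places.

21.42

Payout ratio b = 1 − 0.42 = 0.58.
Justified trailing P/E = b(1+g)/(r−g) = 0.58×(1+0.034)/(0.062−0.034) = 21.4186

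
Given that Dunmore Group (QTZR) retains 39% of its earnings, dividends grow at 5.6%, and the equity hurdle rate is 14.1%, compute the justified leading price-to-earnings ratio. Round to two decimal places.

7.18

Payout ratio b = 1 − 0.39 = 0.61.
Justified leading P/E = b/(r−g) = 0.61/(0.141−0.056) = 7.1765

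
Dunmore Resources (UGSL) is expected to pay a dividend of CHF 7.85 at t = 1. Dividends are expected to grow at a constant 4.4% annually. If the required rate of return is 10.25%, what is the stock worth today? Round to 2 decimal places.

Gordon growth model: P₀ = D₁/(r − g), with D₁ = 7.85 given directly.
P₀ = 7.8500 / (0.1025 − 0.044) = 7.8500 / 0.0585 = 134.1880

CHF 134.19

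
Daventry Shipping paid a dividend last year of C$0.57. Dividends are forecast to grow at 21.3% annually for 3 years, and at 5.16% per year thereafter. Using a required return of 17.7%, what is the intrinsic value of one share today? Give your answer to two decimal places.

Two-stage DDM. Project D₁…D_3 at 0.213, terminal growth 0.0516, discount at r = 0.177.
D_1 = 0.6914
D_2 = 0.8387
D_3 = 1.0173
Terminal value at t=3: TV = D_4/(r−g) = 1.0698/(0.177−0.0516) = 8.5312
P₀ = 0.6914/(1+0.177)^1 + 0.8387/(1+0.177)^2 + 1.0173/(1+0.177)^3 + 8.5312/(1+0.177)^3 = 7.0489

C$7.05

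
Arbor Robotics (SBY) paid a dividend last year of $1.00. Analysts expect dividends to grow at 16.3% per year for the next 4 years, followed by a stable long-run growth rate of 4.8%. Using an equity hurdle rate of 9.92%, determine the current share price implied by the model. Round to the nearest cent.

Two-stage DDM. Project D₁…D_4 at 0.163, terminal growth 0.048, discount at r = 0.0992.
D_1 = 1.1630
D_2 = 1.3526
D_3 = 1.5730
D_4 = 1.8294
Terminal value at t=4: TV = D_5/(r−g) = 1.9173/(0.0992−0.048) = 37.4464
P₀ = 1.1630/(1+0.0992)^1 + 1.3526/(1+0.0992)^2 + 1.5730/(1+0.0992)^3 + 1.8294/(1+0.0992)^4 + 37.4464/(1+0.0992)^4 = 30.2660

$30.27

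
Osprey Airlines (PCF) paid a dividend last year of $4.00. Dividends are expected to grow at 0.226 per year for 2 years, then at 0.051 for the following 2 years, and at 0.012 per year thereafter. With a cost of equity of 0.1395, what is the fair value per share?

Three-stage DDM. Project D₁…D_4; terminal Gordon value at t=4 with g = 0.012; discount at r = 0.1395.
D_1 = 4.9040
D_2 = 6.0123
D_3 = 6.3189
D_4 = 6.6412
TV_4 = 6.7209/(0.1395−0.012) = 52.7129
P₀ = Σ Dₜ/(1+r)ᵗ + TV_4/(1+r)^4 = 48.4088

$48.41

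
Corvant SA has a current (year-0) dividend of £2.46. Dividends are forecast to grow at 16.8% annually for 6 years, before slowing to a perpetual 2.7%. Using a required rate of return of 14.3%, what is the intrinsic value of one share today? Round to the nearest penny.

£40.73

Two-stage DDM. Project D₁…D_6 at 0.168, terminal growth 0.027, discount at r = 0.143.
D_1 = 2.8733
D_2 = 3.3560
D_3 = 3.9198
D_4 = 4.5783
D_5 = 5.3475
D_6 = 6.2459
Terminal value at t=6: TV = D_7/(r−g) = 6.4145/(0.143−0.027) = 55.2974
P₀ = 2.8733/(1+0.143)^1 + 3.3560/(1+0.143)^2 + 3.9198/(1+0.143)^3 + 4.5783/(1+0.143)^4 + 5.3475/(1+0.143)^5 + 6.2459/(1+0.143)^6 + 55.2974/(1+0.143)^6 = 40.7306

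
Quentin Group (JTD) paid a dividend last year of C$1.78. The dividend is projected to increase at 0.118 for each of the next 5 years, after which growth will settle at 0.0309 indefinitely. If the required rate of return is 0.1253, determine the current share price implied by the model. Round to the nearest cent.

Two-stage DDM. Project D₁…D_5 at 0.118, terminal growth 0.0309, discount at r = 0.1253.
D_1 = 1.9900
D_2 = 2.2249
D_3 = 2.4874
D_4 = 2.7809
D_5 = 3.1091
Terminal value at t=5: TV = D_6/(r−g) = 3.2051/(0.1253−0.0309) = 33.9526
P₀ = 1.9900/(1+0.1253)^1 + 2.2249/(1+0.1253)^2 + 2.4874/(1+0.1253)^3 + 2.7809/(1+0.1253)^4 + 3.1091/(1+0.1253)^5 + 33.9526/(1+0.1253)^5 = 27.5445

C$27.54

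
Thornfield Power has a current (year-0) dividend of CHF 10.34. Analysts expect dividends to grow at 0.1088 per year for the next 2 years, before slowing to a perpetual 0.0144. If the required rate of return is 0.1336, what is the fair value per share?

CHF 104.19

Two-stage DDM. Project D₁…D_2 at 0.1088, terminal growth 0.0144, discount at r = 0.1336.
D_1 = 11.4650
D_2 = 12.7124
Terminal value at t=2: TV = D_3/(r−g) = 12.8954/(0.1336−0.0144) = 108.1832
P₀ = 11.4650/(1+0.1336)^1 + 12.7124/(1+0.1336)^2 + 108.1832/(1+0.1336)^2 = 104.1924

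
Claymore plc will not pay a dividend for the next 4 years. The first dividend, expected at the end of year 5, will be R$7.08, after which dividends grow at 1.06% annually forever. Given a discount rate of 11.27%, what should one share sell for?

Deferred-dividend DDM. At t=4 the remaining stream is a growing perpetuity with first payment D_5 = 7.08.
V_4 = D_5/(r−g) = 7.08/(0.1127−0.0106) = 69.3438
P₀ = V_4/(1+r)^4 = 69.3438/(1+0.1127)^4 = 45.2371

R$45.24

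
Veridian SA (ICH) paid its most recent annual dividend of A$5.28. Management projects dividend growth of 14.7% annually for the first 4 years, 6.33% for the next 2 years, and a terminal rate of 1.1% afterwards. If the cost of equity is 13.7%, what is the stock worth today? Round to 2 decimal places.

Three-stage DDM. Project D₁…D_6; terminal Gordon value at t=6 with g = 0.011; discount at r = 0.137.
D_1 = 6.0562
D_2 = 6.9464
D_3 = 7.9675
D_4 = 9.1388
D_5 = 9.7173
D_6 = 10.3324
TV_6 = 10.4460/(0.137−0.011) = 82.9048
P₀ = Σ Dₜ/(1+r)ᵗ + TV_6/(1+r)^6 = 69.8568

A$69.86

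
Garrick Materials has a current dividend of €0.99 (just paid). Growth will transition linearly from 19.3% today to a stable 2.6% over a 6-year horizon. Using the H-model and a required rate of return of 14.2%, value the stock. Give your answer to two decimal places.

€13.03

H-model: P₀ = D₀[(1+g_L) + H(g_S−g_L)]/(r−g_L), with H = 6/2 = 3.
P₀ = 0.99 × [(1+0.026) + 3×(0.193−0.026)] / (0.142−0.026)
   = 0.99 × 1.5270 / 0.116 = 13.0322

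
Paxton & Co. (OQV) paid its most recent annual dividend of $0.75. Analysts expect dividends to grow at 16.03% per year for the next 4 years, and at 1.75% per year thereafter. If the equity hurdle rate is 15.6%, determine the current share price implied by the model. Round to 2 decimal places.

$8.62

Two-stage DDM. Project D₁…D_4 at 0.1603, terminal growth 0.0175, discount at r = 0.156.
D_1 = 0.8702
D_2 = 1.0097
D_3 = 1.1716
D_4 = 1.3594
Terminal value at t=4: TV = D_5/(r−g) = 1.3832/(0.156−0.0175) = 9.9868
P₀ = 0.8702/(1+0.156)^1 + 1.0097/(1+0.156)^2 + 1.1716/(1+0.156)^3 + 1.3594/(1+0.156)^4 + 9.9868/(1+0.156)^4 = 8.6204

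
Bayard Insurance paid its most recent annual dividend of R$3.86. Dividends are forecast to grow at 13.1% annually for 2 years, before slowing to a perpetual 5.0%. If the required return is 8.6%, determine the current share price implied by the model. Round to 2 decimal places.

Two-stage DDM. Project D₁…D_2 at 0.131, terminal growth 0.05, discount at r = 0.086.
D_1 = 4.3657
D_2 = 4.9376
Terminal value at t=2: TV = D_3/(r−g) = 5.1844/(0.086−0.05) = 144.0122
P₀ = 4.3657/(1+0.086)^1 + 4.9376/(1+0.086)^2 + 144.0122/(1+0.086)^2 = 130.3132

R$130.31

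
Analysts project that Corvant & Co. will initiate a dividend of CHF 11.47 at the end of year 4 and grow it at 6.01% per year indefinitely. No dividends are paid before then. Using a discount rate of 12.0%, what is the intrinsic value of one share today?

Deferred-dividend DDM. At t=3 the remaining stream is a growing perpetuity with first payment D_4 = 11.47.
V_3 = D_4/(r−g) = 11.47/(0.12−0.0601) = 191.4858
P₀ = V_3/(1+r)^3 = 191.4858/(1+0.12)^3 = 136.2958

CHF 136.30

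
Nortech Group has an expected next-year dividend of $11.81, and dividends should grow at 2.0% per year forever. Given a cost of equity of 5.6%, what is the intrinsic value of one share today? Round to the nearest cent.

$328.06

Gordon growth model: P₀ = D₁/(r − g), with D₁ = 11.81 given directly.
P₀ = 11.8100 / (0.056 − 0.02) = 11.8100 / 0.036 = 328.0556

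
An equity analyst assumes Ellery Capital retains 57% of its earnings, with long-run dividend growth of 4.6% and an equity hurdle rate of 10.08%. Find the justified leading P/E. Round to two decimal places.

7.85

Payout ratio b = 1 − 0.57 = 0.43.
Justified leading P/E = b/(r−g) = 0.43/(0.1008−0.046) = 7.8467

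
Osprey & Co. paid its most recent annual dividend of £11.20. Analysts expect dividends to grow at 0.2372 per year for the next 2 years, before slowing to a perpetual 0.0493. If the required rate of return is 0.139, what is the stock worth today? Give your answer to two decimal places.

£179.96

Two-stage DDM. Project D₁…D_2 at 0.2372, terminal growth 0.0493, discount at r = 0.139.
D_1 = 13.8566
D_2 = 17.1434
Terminal value at t=2: TV = D_3/(r−g) = 17.9886/(0.139−0.0493) = 200.5419
P₀ = 13.8566/(1+0.139)^1 + 17.1434/(1+0.139)^2 + 200.5419/(1+0.139)^2 = 179.9616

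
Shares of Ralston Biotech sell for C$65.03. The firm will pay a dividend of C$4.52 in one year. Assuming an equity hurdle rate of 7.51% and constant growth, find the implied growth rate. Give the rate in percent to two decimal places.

From P₀ = D₁/(r − g), the implied growth is g = r − D₁/P₀.
g = 0.0751 − 4.52/65.03 = 0.0751 − 0.06951 = 0.00559

0.56%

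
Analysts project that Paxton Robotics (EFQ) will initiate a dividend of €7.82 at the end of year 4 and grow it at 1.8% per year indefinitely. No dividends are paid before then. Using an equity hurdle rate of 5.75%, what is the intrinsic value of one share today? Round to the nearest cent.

€167.41

Deferred-dividend DDM. At t=3 the remaining stream is a growing perpetuity with first payment D_4 = 7.82.
V_3 = D_4/(r−g) = 7.82/(0.0575−0.018) = 197.9747
P₀ = V_3/(1+r)^3 = 197.9747/(1+0.0575)^3 = 167.4050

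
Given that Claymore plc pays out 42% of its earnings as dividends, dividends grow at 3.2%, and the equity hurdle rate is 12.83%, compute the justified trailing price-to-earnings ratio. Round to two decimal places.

Justified trailing P/E = b(1+g)/(r−g) = 0.42×(1+0.032)/(0.1283−0.032) = 4.5009

4.50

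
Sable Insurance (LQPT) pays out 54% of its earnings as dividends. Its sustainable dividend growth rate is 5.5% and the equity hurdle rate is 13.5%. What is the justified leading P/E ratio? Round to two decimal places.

Justified leading P/E = b/(r−g) = 0.54/(0.135−0.055) = 6.7500

6.75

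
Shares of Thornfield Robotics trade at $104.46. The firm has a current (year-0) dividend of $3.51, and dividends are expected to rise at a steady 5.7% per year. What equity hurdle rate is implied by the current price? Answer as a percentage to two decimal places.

Rearranging the constant-growth DDM: r = D₁/P₀ + g.
D₁ = 3.51 × (1 + 0.057) = 3.7101.
r = 3.7101 / 104.46 + 0.057 = 0.03552 + 0.057 = 0.09252

9.25%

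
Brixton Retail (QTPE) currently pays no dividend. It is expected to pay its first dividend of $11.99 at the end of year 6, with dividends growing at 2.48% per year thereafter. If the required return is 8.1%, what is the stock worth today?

$144.53

Deferred-dividend DDM. At t=5 the remaining stream is a growing perpetuity with first payment D_6 = 11.99.
V_5 = D_6/(r−g) = 11.99/(0.081−0.0248) = 213.3452
P₀ = V_5/(1+r)^5 = 213.3452/(1+0.081)^5 = 144.5288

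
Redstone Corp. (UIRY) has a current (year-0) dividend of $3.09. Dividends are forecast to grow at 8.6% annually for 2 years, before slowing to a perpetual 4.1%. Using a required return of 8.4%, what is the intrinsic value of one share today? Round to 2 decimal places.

Two-stage DDM. Project D₁…D_2 at 0.086, terminal growth 0.041, discount at r = 0.084.
D_1 = 3.3557
D_2 = 3.6443
Terminal value at t=2: TV = D_3/(r−g) = 3.7938/(0.084−0.041) = 88.2268
P₀ = 3.3557/(1+0.084)^1 + 3.6443/(1+0.084)^2 + 88.2268/(1+0.084)^2 = 81.2802

$81.28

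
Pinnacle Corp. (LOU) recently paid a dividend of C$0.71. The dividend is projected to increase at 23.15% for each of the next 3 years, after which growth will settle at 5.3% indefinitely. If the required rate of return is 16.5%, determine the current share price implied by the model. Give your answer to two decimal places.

C$10.27

Two-stage DDM. Project D₁…D_3 at 0.2315, terminal growth 0.053, discount at r = 0.165.
D_1 = 0.8744
D_2 = 1.0768
D_3 = 1.3261
Terminal value at t=3: TV = D_4/(r−g) = 1.3963/(0.165−0.053) = 12.4673
P₀ = 0.8744/(1+0.165)^1 + 1.0768/(1+0.165)^2 + 1.3261/(1+0.165)^3 + 12.4673/(1+0.165)^3 = 10.2674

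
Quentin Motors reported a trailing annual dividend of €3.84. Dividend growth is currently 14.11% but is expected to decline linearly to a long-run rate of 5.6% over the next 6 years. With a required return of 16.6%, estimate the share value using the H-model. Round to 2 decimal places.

€45.78

H-model: P₀ = D₀[(1+g_L) + H(g_S−g_L)]/(r−g_L), with H = 6/2 = 3.
P₀ = 3.84 × [(1+0.056) + 3×(0.1411−0.056)] / (0.166−0.056)
   = 3.84 × 1.3113 / 0.11 = 45.7763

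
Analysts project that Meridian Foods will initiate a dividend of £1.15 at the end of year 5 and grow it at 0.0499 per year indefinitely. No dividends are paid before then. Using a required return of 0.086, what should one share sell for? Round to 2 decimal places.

£22.90

Deferred-dividend DDM. At t=4 the remaining stream is a growing perpetuity with first payment D_5 = 1.15.
V_4 = D_5/(r−g) = 1.15/(0.086−0.0499) = 31.8560
P₀ = V_4/(1+r)^4 = 31.8560/(1+0.086)^4 = 22.9019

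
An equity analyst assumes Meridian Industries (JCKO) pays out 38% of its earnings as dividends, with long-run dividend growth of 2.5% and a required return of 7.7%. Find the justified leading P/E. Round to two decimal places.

7.31

Justified leading P/E = b/(r−g) = 0.38/(0.077−0.025) = 7.3077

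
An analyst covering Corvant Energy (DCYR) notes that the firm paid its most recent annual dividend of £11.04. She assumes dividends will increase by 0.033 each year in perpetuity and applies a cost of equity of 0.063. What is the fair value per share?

£380.14

Gordon growth model: P₀ = D₁/(r − g). D₁ = 11.04 × (1 + 0.033) = 11.4043.
P₀ = 11.4043 / (0.063 − 0.033) = 11.4043 / 0.03 = 380.1440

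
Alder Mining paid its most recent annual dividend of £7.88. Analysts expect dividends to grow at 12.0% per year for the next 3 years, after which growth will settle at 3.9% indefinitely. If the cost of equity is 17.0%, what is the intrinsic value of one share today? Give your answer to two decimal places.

£76.50

Two-stage DDM. Project D₁…D_3 at 0.12, terminal growth 0.039, discount at r = 0.17.
D_1 = 8.8256
D_2 = 9.8847
D_3 = 11.0708
Terminal value at t=3: TV = D_4/(r−g) = 11.5026/(0.17−0.039) = 87.8061
P₀ = 8.8256/(1+0.17)^1 + 9.8847/(1+0.17)^2 + 11.0708/(1+0.17)^3 + 87.8061/(1+0.17)^3 = 76.5000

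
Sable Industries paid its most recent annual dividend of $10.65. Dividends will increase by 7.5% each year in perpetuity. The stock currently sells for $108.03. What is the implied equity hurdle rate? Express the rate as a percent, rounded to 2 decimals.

18.10%

Rearranging the constant-growth DDM: r = D₁/P₀ + g.
D₁ = 10.65 × (1 + 0.075) = 11.4488.
r = 11.4488 / 108.03 + 0.075 = 0.10598 + 0.075 = 0.18098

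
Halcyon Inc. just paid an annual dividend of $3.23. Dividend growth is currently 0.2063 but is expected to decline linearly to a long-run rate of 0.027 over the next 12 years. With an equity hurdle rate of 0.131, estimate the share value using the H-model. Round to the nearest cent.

$65.31

H-model: P₀ = D₀[(1+g_L) + H(g_S−g_L)]/(r−g_L), with H = 12/2 = 6.
P₀ = 3.23 × [(1+0.027) + 6×(0.2063−0.027)] / (0.131−0.027)
   = 3.23 × 2.1028 / 0.104 = 65.3081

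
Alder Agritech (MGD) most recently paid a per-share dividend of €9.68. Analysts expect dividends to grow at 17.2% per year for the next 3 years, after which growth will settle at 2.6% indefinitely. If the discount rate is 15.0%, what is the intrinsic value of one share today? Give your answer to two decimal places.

€114.94

Two-stage DDM. Project D₁…D_3 at 0.172, terminal growth 0.026, discount at r = 0.15.
D_1 = 11.3450
D_2 = 13.2963
D_3 = 15.5833
Terminal value at t=3: TV = D_4/(r−g) = 15.9884/(0.15−0.026) = 128.9389
P₀ = 11.3450/(1+0.15)^1 + 13.2963/(1+0.15)^2 + 15.5833/(1+0.15)^3 + 128.9389/(1+0.15)^3 = 114.9447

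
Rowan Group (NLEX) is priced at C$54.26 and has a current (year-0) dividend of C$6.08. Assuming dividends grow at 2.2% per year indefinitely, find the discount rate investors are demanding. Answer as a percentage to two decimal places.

Rearranging the constant-growth DDM: r = D₁/P₀ + g.
D₁ = 6.08 × (1 + 0.022) = 6.2138.
r = 6.2138 / 54.26 + 0.022 = 0.11452 + 0.022 = 0.13652

13.65%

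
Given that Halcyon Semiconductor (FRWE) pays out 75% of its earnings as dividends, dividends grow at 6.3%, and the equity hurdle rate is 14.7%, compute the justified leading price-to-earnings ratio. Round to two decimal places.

8.93

Justified leading P/E = b/(r−g) = 0.75/(0.147−0.063) = 8.9286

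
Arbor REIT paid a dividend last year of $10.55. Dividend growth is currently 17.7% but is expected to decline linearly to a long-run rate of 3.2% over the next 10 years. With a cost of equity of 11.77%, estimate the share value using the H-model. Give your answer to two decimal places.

$216.29

H-model: P₀ = D₀[(1+g_L) + H(g_S−g_L)]/(r−g_L), with H = 10/2 = 5.
P₀ = 10.55 × [(1+0.032) + 5×(0.177−0.032)] / (0.1177−0.032)
   = 10.55 × 1.7570 / 0.0857 = 216.2935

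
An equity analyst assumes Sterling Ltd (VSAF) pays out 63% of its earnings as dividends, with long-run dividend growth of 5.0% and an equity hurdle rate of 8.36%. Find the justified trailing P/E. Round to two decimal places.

Justified trailing P/E = b(1+g)/(r−g) = 0.63×(1+0.05)/(0.0836−0.05) = 19.6875

19.69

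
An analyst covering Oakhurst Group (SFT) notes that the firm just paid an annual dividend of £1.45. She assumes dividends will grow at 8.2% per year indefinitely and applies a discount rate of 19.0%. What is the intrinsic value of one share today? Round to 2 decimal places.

Gordon growth model: P₀ = D₁/(r − g). D₁ = 1.45 × (1 + 0.082) = 1.5689.
P₀ = 1.5689 / (0.19 − 0.082) = 1.5689 / 0.108 = 14.5269

£14.53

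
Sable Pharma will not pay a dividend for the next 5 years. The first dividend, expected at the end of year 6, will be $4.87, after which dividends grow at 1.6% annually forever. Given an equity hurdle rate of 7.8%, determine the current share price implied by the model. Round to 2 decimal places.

$53.96

Deferred-dividend DDM. At t=5 the remaining stream is a growing perpetuity with first payment D_6 = 4.87.
V_5 = D_6/(r−g) = 4.87/(0.078−0.016) = 78.5484
P₀ = V_5/(1+r)^5 = 78.5484/(1+0.078)^5 = 53.9565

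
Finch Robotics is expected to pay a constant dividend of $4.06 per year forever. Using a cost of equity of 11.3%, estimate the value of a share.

$35.93

Zero-growth DDM (perpetuity): P₀ = D/r = 4.06 / 0.113 = 35.9292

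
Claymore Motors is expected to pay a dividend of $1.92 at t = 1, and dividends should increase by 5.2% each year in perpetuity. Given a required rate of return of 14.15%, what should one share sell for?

Gordon growth model: P₀ = D₁/(r − g), with D₁ = 1.92 given directly.
P₀ = 1.9200 / (0.1415 − 0.052) = 1.9200 / 0.0895 = 21.4525

$21.45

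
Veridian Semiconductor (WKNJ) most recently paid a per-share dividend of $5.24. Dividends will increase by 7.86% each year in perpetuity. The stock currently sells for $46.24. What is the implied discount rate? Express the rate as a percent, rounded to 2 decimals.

Rearranging the constant-growth DDM: r = D₁/P₀ + g.
D₁ = 5.24 × (1 + 0.0786) = 5.6519.
r = 5.6519 / 46.24 + 0.0786 = 0.12223 + 0.0786 = 0.20083

20.08%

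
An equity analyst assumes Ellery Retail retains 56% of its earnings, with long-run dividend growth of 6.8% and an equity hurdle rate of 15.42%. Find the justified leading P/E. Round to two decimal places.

5.10

Payout ratio b = 1 − 0.56 = 0.44.
Justified leading P/E = b/(r−g) = 0.44/(0.1542−0.068) = 5.1044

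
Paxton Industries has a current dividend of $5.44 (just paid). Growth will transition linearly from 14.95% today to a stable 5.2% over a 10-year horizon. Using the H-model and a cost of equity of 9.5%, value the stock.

$194.76

H-model: P₀ = D₀[(1+g_L) + H(g_S−g_L)]/(r−g_L), with H = 10/2 = 5.
P₀ = 5.44 × [(1+0.052) + 5×(0.1495−0.052)] / (0.095−0.052)
   = 5.44 × 1.5395 / 0.043 = 194.7647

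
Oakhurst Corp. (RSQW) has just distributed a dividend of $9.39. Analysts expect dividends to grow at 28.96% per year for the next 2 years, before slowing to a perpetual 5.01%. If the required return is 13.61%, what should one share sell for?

Two-stage DDM. Project D₁…D_2 at 0.2896, terminal growth 0.0501, discount at r = 0.1361.
D_1 = 12.1093
D_2 = 15.6162
Terminal value at t=2: TV = D_3/(r−g) = 16.3986/(0.1361−0.0501) = 190.6812
P₀ = 12.1093/(1+0.1361)^1 + 15.6162/(1+0.1361)^2 + 190.6812/(1+0.1361)^2 = 170.4896

$170.49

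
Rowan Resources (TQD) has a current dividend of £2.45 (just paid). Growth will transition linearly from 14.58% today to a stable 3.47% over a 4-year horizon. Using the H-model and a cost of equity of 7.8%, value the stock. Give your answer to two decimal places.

H-model: P₀ = D₀[(1+g_L) + H(g_S−g_L)]/(r−g_L), with H = 4/2 = 2.
P₀ = 2.45 × [(1+0.0347) + 2×(0.1458−0.0347)] / (0.078−0.0347)
   = 2.45 × 1.2569 / 0.0433 = 71.1179

£71.12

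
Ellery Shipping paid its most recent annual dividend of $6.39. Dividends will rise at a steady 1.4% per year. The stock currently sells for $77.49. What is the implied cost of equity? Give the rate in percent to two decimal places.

9.76%

Rearranging the constant-growth DDM: r = D₁/P₀ + g.
D₁ = 6.39 × (1 + 0.014) = 6.4795.
r = 6.4795 / 77.49 + 0.014 = 0.08362 + 0.014 = 0.09762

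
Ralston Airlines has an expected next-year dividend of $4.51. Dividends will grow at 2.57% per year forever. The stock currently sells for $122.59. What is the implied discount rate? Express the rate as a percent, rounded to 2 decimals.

6.25%

Rearranging the constant-growth DDM: r = D₁/P₀ + g.
r = 4.5100 / 122.59 + 0.0257 = 0.03679 + 0.0257 = 0.06249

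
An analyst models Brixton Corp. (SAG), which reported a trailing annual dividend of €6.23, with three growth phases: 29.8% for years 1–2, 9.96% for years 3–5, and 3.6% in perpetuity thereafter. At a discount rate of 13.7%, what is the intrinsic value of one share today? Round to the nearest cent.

Three-stage DDM. Project D₁…D_5; terminal Gordon value at t=5 with g = 0.036; discount at r = 0.137.
D_1 = 8.0865
D_2 = 10.4963
D_3 = 11.5418
D_4 = 12.6913
D_5 = 13.9554
TV_5 = 14.4578/(0.137−0.036) = 143.1463
P₀ = Σ Dₜ/(1+r)ᵗ + TV_5/(1+r)^5 = 113.3533

€113.35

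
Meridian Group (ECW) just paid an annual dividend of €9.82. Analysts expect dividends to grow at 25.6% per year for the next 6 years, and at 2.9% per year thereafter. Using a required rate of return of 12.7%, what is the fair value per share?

€285.14

Two-stage DDM. Project D₁…D_6 at 0.256, terminal growth 0.029, discount at r = 0.127.
D_1 = 12.3339
D_2 = 15.4914
D_3 = 19.4572
D_4 = 24.4382
D_5 = 30.6944
D_6 = 38.5522
Terminal value at t=6: TV = D_7/(r−g) = 39.6702/(0.127−0.029) = 404.7982
P₀ = 12.3339/(1+0.127)^1 + 15.4914/(1+0.127)^2 + 19.4572/(1+0.127)^3 + 24.4382/(1+0.127)^4 + 30.6944/(1+0.127)^5 + 38.5522/(1+0.127)^6 + 404.7982/(1+0.127)^6 = 285.1381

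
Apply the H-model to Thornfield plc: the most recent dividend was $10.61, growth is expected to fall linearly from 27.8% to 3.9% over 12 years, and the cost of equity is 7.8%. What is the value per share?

H-model: P₀ = D₀[(1+g_L) + H(g_S−g_L)]/(r−g_L), with H = 12/2 = 6.
P₀ = 10.61 × [(1+0.039) + 6×(0.278−0.039)] / (0.078−0.039)
   = 10.61 × 2.4730 / 0.039 = 672.7828

$672.78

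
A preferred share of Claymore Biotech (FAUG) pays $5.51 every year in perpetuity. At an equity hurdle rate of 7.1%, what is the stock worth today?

Zero-growth DDM (perpetuity): P₀ = D/r = 5.51 / 0.071 = 77.6056

$77.61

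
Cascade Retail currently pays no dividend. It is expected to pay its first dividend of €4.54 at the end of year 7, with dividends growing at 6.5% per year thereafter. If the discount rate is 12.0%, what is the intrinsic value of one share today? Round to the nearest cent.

€41.82

Deferred-dividend DDM. At t=6 the remaining stream is a growing perpetuity with first payment D_7 = 4.54.
V_6 = D_7/(r−g) = 4.54/(0.12−0.065) = 82.5455
P₀ = V_6/(1+r)^6 = 82.5455/(1+0.12)^6 = 41.8201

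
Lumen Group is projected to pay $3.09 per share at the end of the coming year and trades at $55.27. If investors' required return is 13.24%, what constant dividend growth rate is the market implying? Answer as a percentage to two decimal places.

From P₀ = D₁/(r − g), the implied growth is g = r − D₁/P₀.
g = 0.1324 − 3.09/55.27 = 0.1324 − 0.05591 = 0.07649

7.65%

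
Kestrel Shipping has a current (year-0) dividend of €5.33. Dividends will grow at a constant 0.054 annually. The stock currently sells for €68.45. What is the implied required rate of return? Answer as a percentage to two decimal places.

13.61%

Rearranging the constant-growth DDM: r = D₁/P₀ + g.
D₁ = 5.33 × (1 + 0.054) = 5.6178.
r = 5.6178 / 68.45 + 0.054 = 0.08207 + 0.054 = 0.13607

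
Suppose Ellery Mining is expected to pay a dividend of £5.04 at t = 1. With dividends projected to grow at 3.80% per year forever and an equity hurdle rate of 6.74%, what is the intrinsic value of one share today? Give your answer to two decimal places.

£171.43

Gordon growth model: P₀ = D₁/(r − g), with D₁ = 5.04 given directly.
P₀ = 5.0400 / (0.0674 − 0.038) = 5.0400 / 0.0294 = 171.4286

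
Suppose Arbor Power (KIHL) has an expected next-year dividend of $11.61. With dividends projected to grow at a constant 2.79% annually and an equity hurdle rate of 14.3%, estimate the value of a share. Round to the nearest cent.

$100.87

Gordon growth model: P₀ = D₁/(r − g), with D₁ = 11.61 given directly.
P₀ = 11.6100 / (0.143 − 0.0279) = 11.6100 / 0.1151 = 100.8688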